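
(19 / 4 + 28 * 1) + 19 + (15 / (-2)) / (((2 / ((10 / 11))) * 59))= 134193 / 2596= 51.69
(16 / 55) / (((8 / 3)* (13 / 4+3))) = 24 / 1375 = 0.02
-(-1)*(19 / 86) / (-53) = -19 / 4558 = -0.00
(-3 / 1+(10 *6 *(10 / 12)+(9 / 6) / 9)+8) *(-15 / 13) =-1655 / 26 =-63.65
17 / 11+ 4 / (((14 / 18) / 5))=27.26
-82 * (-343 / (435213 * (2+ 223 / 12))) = 112504 / 35832537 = 0.00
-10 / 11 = -0.91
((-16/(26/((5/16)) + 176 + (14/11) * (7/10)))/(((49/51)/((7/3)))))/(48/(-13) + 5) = -2288/20027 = -0.11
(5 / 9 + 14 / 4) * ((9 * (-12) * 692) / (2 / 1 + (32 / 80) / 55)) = -3472975 / 23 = -150998.91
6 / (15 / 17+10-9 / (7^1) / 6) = 1428 / 2539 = 0.56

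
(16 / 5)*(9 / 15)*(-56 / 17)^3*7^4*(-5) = 20239392768 / 24565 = 823911.78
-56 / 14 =-4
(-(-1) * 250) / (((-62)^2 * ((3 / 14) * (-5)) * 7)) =-25 / 2883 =-0.01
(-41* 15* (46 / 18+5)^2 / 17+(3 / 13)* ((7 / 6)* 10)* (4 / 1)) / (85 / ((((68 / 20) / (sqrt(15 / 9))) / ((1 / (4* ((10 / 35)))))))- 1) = -1009540000* sqrt(15) / 53679483- 46150400 / 17893161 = -75.42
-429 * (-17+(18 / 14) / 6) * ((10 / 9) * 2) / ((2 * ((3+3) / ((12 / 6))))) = 2667.06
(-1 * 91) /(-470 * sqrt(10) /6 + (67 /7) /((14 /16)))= 10755108 /661683293 + 154036155 * sqrt(10) /1323366586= 0.38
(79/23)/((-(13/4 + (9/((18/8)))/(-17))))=-5372/4715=-1.14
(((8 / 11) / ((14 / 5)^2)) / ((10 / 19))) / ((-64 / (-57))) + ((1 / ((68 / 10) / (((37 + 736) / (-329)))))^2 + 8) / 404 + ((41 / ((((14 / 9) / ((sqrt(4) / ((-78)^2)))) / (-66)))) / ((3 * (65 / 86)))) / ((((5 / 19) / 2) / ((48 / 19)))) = -81418828363378587 / 17452421657070400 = -4.67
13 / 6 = 2.17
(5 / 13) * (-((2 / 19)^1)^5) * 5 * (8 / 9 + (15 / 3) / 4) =-15400 / 289703583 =-0.00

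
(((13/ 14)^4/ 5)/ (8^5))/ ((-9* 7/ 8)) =-28561/ 49565859840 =-0.00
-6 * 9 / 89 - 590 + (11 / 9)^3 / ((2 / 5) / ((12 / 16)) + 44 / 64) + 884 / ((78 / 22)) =-2153074240 / 6336711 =-339.78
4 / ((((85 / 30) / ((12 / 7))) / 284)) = 81792 / 119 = 687.33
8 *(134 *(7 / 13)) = 7504 / 13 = 577.23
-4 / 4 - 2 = -3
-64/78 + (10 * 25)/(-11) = -23.55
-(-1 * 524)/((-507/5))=-5.17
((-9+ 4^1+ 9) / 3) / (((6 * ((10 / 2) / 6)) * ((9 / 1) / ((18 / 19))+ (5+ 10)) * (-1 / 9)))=-24 / 245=-0.10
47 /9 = 5.22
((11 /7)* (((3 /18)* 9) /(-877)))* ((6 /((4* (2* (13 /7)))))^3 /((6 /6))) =-43659 /246626432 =-0.00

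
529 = 529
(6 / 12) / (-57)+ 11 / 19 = 65 / 114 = 0.57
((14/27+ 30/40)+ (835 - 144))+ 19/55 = 4114127/5940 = 692.61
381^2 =145161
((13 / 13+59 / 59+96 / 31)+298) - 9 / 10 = 302.20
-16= -16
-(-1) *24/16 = 3/2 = 1.50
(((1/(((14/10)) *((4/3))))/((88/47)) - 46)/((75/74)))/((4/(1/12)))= -4167643/4435200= -0.94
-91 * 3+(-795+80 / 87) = -92836 / 87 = -1067.08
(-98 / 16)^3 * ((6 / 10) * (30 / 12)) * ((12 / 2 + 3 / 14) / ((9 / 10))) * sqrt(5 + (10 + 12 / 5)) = -487403 * sqrt(435) / 1024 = -9927.34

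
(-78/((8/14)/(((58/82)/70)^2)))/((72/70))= -10933/806880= -0.01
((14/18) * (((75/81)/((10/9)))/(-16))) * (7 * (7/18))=-1715/15552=-0.11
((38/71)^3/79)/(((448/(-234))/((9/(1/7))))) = -7222527/113099876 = -0.06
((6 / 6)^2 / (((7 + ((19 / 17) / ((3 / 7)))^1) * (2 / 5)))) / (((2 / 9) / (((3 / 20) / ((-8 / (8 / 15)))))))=-459 / 39200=-0.01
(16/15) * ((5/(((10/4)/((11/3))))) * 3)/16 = 22/15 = 1.47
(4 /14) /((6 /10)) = 10 /21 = 0.48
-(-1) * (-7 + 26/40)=-127/20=-6.35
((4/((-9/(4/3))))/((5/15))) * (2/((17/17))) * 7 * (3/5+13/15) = -4928/135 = -36.50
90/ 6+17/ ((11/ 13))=386/ 11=35.09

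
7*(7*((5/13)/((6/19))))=4655/78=59.68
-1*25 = -25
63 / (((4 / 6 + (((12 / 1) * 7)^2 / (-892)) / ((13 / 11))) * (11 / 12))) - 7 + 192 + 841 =292484736 / 288277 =1014.60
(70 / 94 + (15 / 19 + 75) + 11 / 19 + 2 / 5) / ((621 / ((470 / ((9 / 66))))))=15228224 / 35397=430.21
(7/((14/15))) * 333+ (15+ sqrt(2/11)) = sqrt(22)/11+ 5025/2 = 2512.93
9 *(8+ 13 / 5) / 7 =477 / 35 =13.63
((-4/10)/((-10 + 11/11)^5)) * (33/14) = 11/688905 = 0.00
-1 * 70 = -70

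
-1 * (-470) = 470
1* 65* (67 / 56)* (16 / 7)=8710 / 49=177.76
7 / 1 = 7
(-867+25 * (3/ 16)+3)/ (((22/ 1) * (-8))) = 13749/ 2816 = 4.88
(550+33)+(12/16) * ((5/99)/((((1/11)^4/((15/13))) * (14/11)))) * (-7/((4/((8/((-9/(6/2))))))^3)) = 570658/351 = 1625.81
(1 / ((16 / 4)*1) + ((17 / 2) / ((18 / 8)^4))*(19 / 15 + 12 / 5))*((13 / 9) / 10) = 1500551 / 7085880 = 0.21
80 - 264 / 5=136 / 5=27.20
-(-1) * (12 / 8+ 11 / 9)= 49 / 18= 2.72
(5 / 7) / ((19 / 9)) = 45 / 133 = 0.34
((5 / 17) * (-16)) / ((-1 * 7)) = 80 / 119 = 0.67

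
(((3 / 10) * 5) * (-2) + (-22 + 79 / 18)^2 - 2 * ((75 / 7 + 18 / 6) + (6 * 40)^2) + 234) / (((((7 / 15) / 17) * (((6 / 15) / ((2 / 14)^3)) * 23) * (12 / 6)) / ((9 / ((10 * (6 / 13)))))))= -287419867085 / 222659136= -1290.85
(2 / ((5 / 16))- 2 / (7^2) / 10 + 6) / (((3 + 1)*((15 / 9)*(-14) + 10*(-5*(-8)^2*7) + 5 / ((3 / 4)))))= -0.00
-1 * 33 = -33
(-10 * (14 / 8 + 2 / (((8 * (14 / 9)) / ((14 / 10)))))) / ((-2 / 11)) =869 / 8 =108.62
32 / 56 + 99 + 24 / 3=753 / 7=107.57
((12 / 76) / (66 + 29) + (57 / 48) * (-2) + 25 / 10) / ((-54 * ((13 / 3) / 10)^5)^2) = 9259312500000 / 49766915557489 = 0.19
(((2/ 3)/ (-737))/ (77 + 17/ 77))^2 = 49/ 357093490329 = 0.00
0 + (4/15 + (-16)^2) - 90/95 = 72766/285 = 255.32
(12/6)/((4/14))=7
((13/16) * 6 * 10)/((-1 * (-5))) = 39/4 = 9.75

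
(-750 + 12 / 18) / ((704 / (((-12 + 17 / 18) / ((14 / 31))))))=1733489 / 66528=26.06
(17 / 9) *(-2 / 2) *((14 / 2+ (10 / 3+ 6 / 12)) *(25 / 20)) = -5525 / 216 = -25.58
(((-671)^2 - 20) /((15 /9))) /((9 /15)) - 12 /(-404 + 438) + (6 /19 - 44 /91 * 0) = 145421371 /323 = 450220.96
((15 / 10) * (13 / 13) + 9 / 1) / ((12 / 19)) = 133 / 8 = 16.62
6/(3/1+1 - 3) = 6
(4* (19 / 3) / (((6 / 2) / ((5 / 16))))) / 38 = 5 / 72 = 0.07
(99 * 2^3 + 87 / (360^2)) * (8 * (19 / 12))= 650074151 / 64800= 10032.01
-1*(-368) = 368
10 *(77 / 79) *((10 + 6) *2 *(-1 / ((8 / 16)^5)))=-9980.76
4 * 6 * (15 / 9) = 40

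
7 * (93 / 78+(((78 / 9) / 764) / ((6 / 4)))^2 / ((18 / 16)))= 5771284897 / 691460874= 8.35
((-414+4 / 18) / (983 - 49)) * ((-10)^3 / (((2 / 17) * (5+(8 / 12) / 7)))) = 110789000 / 149907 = 739.05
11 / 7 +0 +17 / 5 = 4.97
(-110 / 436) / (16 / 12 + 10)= -165 / 7412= -0.02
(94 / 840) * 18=141 / 70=2.01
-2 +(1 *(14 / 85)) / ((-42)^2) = -2.00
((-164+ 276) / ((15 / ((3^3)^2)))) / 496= 1701 / 155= 10.97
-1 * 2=-2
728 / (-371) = -104 / 53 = -1.96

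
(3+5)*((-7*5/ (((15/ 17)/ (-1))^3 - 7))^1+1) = 838884/ 18883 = 44.43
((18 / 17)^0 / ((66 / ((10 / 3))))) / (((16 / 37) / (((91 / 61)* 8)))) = 16835 / 12078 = 1.39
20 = 20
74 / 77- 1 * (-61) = 4771 / 77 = 61.96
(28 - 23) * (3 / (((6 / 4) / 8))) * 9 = 720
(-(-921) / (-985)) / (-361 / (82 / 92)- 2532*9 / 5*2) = 37761 / 384474262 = 0.00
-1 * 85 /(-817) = 85 /817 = 0.10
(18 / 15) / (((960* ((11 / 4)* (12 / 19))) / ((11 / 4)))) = 19 / 9600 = 0.00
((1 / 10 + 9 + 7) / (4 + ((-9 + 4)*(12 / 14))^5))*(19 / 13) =-51412613 / 3150260360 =-0.02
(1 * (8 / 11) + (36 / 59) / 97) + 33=2123629 / 62953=33.73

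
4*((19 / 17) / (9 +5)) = 38 / 119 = 0.32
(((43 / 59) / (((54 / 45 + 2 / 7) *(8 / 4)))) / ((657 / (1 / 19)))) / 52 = 1505 / 3982975776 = 0.00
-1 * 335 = -335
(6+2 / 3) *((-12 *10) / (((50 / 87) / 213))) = -296496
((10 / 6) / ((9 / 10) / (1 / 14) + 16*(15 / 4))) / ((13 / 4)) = 100 / 14157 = 0.01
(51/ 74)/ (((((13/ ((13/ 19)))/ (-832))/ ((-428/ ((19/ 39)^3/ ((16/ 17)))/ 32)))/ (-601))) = -9521308824768/ 4821877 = -1974606.33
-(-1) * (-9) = -9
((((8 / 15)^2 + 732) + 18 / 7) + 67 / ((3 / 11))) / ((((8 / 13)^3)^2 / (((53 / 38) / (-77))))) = -35915460384661 / 109825228800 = -327.02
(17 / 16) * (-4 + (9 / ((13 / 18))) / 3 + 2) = 119 / 52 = 2.29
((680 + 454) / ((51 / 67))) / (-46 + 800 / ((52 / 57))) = 1.79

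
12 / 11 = 1.09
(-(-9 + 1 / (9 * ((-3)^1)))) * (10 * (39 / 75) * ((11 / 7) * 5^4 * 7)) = 8723000 / 27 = 323074.07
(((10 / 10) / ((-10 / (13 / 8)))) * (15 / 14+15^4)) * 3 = -5528367 / 224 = -24680.21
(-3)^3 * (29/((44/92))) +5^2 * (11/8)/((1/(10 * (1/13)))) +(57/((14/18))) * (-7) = -1214779/572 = -2123.74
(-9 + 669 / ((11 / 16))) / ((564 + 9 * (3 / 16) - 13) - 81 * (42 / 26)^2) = 28675920 / 10152241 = 2.82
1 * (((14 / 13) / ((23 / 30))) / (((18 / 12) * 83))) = 280 / 24817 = 0.01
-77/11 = -7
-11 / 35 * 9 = -99 / 35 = -2.83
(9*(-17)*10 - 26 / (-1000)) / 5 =-764987 / 2500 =-305.99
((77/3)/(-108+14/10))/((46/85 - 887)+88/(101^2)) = 333827725/1229035642731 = 0.00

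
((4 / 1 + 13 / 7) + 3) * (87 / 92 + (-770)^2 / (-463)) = -1689702089 / 149086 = -11333.74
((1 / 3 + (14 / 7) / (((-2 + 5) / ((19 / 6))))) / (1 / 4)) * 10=880 / 9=97.78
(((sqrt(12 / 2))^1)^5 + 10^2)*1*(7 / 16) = 63*sqrt(6) / 4 + 175 / 4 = 82.33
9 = 9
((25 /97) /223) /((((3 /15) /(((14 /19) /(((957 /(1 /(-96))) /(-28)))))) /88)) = 12250 /107268129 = 0.00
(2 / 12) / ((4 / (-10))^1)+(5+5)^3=11995 / 12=999.58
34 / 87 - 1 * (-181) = 15781 / 87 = 181.39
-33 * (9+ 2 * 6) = -693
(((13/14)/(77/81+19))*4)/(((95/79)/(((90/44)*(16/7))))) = 748683/1034341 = 0.72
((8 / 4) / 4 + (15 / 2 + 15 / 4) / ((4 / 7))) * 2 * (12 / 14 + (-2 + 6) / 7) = 1615 / 28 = 57.68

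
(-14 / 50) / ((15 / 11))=-77 / 375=-0.21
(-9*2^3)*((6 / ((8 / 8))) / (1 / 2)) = -864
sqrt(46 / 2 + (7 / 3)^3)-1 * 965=-965 + 2 * sqrt(723) / 9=-959.02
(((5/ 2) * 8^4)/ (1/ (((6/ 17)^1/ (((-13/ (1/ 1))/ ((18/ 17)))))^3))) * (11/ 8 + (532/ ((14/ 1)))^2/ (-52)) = 4426124083200/ 689393108209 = 6.42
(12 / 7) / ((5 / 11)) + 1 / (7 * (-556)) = 73387 / 19460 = 3.77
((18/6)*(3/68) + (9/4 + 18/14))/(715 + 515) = 291/97580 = 0.00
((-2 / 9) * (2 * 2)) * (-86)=688 / 9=76.44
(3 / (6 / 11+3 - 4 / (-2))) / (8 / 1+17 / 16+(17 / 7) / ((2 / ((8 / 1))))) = 1232 / 42761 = 0.03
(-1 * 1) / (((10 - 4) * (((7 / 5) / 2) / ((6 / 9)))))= -0.16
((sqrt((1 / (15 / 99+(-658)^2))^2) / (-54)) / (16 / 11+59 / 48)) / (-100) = 242 / 1518437751675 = 0.00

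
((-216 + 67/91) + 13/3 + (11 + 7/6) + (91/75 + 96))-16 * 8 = -3133363/13650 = -229.55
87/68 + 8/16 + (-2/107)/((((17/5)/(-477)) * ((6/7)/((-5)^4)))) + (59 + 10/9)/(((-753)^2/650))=71065242607607/37130017356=1913.96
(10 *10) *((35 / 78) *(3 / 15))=350 / 39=8.97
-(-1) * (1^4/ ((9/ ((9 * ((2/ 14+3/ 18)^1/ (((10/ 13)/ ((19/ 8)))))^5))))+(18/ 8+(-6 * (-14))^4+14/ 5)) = 21321295153576067941297051/ 428249029017600000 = 49787141.85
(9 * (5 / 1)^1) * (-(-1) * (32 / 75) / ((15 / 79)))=101.12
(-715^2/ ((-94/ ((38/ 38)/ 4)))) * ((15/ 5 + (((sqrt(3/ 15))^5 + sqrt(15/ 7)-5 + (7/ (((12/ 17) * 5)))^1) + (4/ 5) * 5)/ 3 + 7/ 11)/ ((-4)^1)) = -1552265/ 1152-511225 * sqrt(105)/ 31584-20449 * sqrt(5)/ 22560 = -1515.34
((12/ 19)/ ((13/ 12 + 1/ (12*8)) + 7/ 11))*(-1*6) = -8448/ 3857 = -2.19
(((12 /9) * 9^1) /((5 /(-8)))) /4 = -4.80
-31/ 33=-0.94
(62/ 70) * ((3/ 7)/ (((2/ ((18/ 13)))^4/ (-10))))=-1220346/ 1399489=-0.87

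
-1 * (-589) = 589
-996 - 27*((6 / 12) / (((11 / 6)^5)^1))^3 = -4160540763612311340 / 4177248169415651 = -996.00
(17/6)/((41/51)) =289/82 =3.52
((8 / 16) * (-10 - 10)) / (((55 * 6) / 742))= -742 / 33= -22.48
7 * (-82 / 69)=-574 / 69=-8.32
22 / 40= 11 / 20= 0.55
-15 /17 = -0.88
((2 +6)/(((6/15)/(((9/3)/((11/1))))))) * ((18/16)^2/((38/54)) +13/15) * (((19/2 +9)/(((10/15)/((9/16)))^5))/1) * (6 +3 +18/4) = 1552.60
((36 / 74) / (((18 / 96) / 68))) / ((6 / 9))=9792 / 37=264.65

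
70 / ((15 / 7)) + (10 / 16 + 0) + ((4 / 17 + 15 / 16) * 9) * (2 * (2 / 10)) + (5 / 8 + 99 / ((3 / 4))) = 347083 / 2040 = 170.14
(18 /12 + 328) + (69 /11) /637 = 4617751 /14014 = 329.51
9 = 9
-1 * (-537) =537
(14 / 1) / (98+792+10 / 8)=56 / 3565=0.02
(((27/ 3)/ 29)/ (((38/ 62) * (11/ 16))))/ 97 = 4464/ 587917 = 0.01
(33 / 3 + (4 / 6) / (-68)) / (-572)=-0.02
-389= -389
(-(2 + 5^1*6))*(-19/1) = 608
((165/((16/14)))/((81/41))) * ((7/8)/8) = 110495/13824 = 7.99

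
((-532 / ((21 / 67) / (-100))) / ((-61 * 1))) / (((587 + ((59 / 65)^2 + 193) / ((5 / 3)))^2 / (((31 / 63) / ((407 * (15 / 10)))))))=-14088784287500000 / 3107241344382376603941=-0.00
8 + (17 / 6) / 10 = 497 / 60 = 8.28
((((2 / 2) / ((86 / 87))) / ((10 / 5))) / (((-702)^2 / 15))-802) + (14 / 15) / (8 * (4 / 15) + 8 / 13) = -801.66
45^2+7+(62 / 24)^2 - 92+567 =361969 / 144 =2513.67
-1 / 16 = -0.06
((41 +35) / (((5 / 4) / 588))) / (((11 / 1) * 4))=44688 / 55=812.51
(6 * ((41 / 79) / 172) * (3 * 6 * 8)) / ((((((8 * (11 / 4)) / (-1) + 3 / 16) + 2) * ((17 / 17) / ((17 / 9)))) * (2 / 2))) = -267648 / 1076849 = -0.25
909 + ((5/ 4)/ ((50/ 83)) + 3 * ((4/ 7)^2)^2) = 911.39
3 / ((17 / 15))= 45 / 17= 2.65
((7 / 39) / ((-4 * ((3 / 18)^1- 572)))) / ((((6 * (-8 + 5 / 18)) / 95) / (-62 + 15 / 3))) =113715 / 12399634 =0.01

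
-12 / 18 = -2 / 3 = -0.67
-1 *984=-984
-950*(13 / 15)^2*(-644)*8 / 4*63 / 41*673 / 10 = 19483603048 / 205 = 95041966.09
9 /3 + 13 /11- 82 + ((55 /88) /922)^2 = -77.82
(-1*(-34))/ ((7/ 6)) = 204/ 7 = 29.14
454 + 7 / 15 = 454.47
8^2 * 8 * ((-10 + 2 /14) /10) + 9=-17349 /35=-495.69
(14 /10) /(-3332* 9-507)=-7 /152475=-0.00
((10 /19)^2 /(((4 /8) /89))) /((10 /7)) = 34.52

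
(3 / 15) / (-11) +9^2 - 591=-28051 / 55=-510.02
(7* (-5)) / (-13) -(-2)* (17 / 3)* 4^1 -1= 1834 / 39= 47.03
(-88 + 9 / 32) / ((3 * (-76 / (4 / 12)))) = 2807 / 21888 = 0.13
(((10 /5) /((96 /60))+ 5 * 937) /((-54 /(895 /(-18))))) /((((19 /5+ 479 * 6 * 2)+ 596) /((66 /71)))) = 922722625 /1460247912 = 0.63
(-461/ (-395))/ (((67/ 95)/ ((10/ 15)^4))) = 140144/ 428733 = 0.33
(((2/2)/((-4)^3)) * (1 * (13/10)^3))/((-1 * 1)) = 2197/64000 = 0.03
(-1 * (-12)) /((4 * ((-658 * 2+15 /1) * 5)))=-3 /6505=-0.00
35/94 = 0.37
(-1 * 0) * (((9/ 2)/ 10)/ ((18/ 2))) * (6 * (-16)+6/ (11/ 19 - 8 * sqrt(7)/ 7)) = 0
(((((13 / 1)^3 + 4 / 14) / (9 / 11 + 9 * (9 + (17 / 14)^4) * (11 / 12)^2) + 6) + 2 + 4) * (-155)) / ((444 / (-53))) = 480951299195 / 688538513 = 698.51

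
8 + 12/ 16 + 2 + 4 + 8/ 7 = 445/ 28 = 15.89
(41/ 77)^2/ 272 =1681/ 1612688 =0.00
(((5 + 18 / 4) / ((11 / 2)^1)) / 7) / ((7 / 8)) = 152 / 539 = 0.28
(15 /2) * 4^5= 7680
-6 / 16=-3 / 8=-0.38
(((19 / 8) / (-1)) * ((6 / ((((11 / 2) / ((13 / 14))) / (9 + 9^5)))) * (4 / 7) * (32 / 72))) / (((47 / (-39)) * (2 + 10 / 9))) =9624.47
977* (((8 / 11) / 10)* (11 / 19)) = 3908 / 95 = 41.14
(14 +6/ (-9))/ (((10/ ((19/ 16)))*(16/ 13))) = 247/ 192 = 1.29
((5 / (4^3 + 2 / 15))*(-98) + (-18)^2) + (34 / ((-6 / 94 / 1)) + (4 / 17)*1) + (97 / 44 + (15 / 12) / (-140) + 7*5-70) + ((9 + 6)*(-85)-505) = -61317082685 / 30222192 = -2028.88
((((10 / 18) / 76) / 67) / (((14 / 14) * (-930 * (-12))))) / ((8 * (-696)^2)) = 1 / 396399922495488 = 0.00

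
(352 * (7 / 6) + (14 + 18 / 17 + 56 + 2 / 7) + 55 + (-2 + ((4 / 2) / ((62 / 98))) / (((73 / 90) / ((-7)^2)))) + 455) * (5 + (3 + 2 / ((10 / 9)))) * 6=13357531628 / 192355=69442.08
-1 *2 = -2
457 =457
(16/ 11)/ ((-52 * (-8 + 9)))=-4/ 143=-0.03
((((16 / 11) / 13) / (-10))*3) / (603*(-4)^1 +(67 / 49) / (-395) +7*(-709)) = 3871 / 850511519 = 0.00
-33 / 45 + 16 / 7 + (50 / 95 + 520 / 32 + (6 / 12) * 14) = 202123 / 7980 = 25.33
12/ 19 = 0.63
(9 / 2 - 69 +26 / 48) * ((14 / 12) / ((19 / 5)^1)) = -19.64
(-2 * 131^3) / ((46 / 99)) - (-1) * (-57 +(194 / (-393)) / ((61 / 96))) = -1778495641904 / 183793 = -9676623.39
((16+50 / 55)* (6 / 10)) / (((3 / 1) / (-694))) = -129084 / 55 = -2346.98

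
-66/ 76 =-33/ 38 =-0.87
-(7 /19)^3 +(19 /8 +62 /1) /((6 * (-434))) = -10677761 /142886688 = -0.07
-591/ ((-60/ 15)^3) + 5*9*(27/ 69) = 39513/ 1472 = 26.84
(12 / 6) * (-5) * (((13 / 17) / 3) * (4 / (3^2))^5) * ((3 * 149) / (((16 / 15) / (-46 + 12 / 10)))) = 829.88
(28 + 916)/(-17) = -944/17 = -55.53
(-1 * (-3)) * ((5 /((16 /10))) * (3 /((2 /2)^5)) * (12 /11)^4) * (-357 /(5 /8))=-333123840 /14641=-22752.81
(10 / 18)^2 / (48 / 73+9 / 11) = 4015 / 19197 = 0.21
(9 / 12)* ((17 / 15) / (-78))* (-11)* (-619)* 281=-32526593 / 1560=-20850.38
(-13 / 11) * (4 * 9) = -468 / 11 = -42.55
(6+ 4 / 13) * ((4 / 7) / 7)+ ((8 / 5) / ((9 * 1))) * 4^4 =1319336 / 28665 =46.03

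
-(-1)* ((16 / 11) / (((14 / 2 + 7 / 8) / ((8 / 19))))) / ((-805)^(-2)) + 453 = 95648893 / 1881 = 50850.02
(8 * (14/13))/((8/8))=112/13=8.62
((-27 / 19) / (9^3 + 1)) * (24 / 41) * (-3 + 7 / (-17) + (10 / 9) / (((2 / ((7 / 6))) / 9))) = -702 / 254405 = -0.00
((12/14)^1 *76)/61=456/427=1.07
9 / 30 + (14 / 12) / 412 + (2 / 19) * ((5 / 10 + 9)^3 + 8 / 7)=149055749 / 1643880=90.67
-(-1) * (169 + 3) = 172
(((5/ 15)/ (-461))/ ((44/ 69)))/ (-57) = 23/ 1156188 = 0.00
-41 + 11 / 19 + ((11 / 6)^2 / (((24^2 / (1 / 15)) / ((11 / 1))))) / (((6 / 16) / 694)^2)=3036625121 / 207765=14615.67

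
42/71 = 0.59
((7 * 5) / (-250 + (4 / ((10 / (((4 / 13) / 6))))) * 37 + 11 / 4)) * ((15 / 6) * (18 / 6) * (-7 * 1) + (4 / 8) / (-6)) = 1435525 / 192263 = 7.47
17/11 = 1.55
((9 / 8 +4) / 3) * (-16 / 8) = -41 / 12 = -3.42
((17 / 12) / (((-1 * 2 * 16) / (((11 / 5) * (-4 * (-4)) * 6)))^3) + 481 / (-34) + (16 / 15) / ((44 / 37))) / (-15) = 117960373 / 4207500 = 28.04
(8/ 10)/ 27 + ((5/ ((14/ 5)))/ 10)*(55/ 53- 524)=-18703039/ 200340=-93.36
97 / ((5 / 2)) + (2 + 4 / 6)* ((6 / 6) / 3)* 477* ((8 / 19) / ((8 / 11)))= 27006 / 95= 284.27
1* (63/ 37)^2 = 3969/ 1369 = 2.90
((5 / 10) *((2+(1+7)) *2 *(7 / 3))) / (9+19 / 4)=56 / 33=1.70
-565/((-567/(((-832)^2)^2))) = 270733347389440/567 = 477483857829.70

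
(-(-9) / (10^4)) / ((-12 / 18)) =-27 / 20000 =-0.00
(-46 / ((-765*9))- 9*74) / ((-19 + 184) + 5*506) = -655052 / 2650725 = -0.25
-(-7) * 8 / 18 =28 / 9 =3.11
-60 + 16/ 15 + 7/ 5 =-863/ 15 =-57.53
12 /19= 0.63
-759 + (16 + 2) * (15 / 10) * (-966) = -26841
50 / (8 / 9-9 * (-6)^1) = 225 / 247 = 0.91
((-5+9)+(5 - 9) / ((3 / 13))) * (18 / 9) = -80 / 3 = -26.67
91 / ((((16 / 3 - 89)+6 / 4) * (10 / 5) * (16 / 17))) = -273 / 464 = -0.59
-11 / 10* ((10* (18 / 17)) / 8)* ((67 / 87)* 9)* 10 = -100.91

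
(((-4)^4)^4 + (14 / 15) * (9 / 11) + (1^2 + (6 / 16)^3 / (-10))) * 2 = 8589934595.52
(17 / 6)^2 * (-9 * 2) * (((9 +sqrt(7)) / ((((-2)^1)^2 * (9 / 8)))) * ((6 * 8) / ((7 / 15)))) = -208080 / 7-23120 * sqrt(7) / 7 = -38464.25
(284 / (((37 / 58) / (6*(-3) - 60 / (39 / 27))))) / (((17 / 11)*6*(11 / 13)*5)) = -2124888 / 3145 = -675.64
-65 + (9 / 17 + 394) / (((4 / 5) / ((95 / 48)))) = 2973665 / 3264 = 911.05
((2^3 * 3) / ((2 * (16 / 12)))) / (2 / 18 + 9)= 81 / 82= 0.99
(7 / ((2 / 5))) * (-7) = -245 / 2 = -122.50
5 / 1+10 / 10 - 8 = -2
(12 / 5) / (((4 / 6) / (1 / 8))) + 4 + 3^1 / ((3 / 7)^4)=50423 / 540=93.38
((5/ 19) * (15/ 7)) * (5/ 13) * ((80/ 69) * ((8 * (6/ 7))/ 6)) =80000/ 278369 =0.29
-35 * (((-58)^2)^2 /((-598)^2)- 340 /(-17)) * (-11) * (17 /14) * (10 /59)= 21585148200 /5274659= 4092.24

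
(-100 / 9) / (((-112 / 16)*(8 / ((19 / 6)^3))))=171475 / 27216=6.30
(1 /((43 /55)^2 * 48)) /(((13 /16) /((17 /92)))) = 51425 /6634212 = 0.01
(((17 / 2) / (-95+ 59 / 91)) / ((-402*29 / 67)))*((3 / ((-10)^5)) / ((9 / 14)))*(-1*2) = 10829 / 224094600000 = 0.00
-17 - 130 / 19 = -453 / 19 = -23.84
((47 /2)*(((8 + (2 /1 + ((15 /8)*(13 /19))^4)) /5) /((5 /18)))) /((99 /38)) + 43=96989882259 /772597760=125.54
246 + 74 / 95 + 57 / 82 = 1927823 / 7790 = 247.47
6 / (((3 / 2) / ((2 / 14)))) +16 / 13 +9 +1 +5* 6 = 3804 / 91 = 41.80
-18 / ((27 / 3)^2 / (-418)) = 836 / 9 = 92.89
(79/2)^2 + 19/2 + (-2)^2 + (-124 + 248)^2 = 67799/4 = 16949.75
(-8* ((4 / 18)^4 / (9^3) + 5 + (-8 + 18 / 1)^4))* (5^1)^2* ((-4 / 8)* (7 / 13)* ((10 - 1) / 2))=16748761701350 / 6908733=2424288.46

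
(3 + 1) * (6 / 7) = 24 / 7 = 3.43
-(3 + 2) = -5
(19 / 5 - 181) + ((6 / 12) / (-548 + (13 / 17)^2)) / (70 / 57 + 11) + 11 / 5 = -2270214019 / 12972646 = -175.00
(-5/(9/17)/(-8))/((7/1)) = 85/504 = 0.17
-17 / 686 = -0.02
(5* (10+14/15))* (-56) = -9184/3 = -3061.33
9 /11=0.82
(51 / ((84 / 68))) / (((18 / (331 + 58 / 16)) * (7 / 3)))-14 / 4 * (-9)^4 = -22634.57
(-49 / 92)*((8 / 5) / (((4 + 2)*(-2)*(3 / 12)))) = 98 / 345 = 0.28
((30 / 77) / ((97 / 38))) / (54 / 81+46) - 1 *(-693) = 36232290 / 52283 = 693.00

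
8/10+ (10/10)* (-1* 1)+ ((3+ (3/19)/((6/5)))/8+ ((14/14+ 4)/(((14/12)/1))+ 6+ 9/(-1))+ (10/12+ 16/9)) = 391493/95760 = 4.09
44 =44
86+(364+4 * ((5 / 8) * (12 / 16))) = 3615 / 8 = 451.88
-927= -927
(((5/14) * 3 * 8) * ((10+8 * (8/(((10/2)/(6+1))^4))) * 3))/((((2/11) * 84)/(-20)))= -10554324/1225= -8615.77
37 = 37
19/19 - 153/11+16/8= -10.91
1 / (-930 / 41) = -41 / 930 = -0.04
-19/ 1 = -19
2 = 2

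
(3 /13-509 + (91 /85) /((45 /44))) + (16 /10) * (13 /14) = -176208346 /348075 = -506.24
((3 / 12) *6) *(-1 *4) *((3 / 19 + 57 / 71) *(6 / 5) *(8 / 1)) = -55.34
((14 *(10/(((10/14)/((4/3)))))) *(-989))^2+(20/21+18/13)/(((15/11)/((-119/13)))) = 169340236781138/2535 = 66800882359.42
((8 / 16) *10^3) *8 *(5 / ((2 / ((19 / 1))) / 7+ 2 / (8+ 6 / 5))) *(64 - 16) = 978880000 / 237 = 4130295.36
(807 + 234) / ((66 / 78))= 13533 / 11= 1230.27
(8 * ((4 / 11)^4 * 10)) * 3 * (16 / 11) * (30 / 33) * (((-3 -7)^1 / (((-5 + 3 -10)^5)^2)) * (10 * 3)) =-625 / 23246423442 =-0.00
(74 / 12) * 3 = 37 / 2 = 18.50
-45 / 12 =-15 / 4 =-3.75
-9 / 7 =-1.29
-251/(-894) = 251/894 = 0.28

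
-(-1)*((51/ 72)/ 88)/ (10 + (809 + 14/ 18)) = 3/ 305536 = 0.00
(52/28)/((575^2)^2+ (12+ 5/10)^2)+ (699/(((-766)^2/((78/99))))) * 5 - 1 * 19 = -14432866831453605743/759812243050726250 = -19.00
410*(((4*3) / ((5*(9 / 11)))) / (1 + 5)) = 1804 / 9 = 200.44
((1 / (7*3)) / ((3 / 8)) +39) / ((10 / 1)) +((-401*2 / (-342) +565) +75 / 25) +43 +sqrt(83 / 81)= sqrt(83) / 9 +1477715 / 2394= 618.27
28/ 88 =7/ 22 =0.32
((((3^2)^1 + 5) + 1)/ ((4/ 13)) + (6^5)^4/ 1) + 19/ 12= 10968475320189079/ 3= 3656158440063026.33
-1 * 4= -4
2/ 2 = 1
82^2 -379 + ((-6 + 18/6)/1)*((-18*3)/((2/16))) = 7641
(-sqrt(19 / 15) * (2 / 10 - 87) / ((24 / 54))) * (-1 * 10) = -651 * sqrt(285) / 5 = -2198.03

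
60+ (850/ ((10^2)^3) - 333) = -273.00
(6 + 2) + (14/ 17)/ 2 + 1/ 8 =1161/ 136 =8.54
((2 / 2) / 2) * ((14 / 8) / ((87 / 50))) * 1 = 175 / 348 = 0.50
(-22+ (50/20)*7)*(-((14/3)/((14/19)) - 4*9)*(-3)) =801/2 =400.50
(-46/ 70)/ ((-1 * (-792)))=-23/ 27720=-0.00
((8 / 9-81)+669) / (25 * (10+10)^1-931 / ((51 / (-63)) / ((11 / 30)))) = 901000 / 1410183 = 0.64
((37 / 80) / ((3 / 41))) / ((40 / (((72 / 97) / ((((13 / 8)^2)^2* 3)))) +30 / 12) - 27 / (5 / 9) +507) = 388352 / 97578121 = 0.00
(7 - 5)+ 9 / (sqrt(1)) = 11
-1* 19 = -19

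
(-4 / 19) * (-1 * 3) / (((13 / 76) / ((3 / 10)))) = 72 / 65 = 1.11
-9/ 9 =-1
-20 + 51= 31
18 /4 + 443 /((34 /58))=25847 /34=760.21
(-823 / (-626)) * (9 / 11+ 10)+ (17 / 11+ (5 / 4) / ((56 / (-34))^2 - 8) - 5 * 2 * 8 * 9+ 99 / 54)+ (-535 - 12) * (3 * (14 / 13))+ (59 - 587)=-2460351512089 / 820701024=-2997.87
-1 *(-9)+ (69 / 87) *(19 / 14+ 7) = 6345 / 406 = 15.63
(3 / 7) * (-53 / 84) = -53 / 196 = -0.27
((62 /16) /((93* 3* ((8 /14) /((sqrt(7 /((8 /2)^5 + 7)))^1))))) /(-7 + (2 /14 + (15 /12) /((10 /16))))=-49* sqrt(7217) /10095552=-0.00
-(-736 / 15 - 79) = 1921 / 15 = 128.07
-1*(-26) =26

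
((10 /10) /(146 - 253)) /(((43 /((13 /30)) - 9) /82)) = -1066 /125511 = -0.01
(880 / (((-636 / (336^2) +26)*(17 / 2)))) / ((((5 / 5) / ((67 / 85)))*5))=221878272 / 353381975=0.63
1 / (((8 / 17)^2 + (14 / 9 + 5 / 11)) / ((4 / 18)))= 6358 / 63847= 0.10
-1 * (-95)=95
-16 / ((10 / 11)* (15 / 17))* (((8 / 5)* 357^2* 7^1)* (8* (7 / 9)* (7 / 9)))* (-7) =3255349712384 / 3375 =964548062.93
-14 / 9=-1.56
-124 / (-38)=62 / 19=3.26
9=9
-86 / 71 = -1.21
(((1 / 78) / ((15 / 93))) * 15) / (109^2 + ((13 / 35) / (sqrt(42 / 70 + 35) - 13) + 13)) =217 * sqrt(890) / 46235455330178 + 60253214945 / 601060919292314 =0.00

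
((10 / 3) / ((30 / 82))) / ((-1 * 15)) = -82 / 135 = -0.61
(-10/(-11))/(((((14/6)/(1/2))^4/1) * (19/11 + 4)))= 45/134456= 0.00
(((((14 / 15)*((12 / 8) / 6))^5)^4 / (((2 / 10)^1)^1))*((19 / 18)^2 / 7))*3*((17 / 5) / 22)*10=69955019752634978591 / 82845997367760000000000000000000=0.00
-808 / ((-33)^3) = 0.02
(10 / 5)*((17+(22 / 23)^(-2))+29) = 22793 / 242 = 94.19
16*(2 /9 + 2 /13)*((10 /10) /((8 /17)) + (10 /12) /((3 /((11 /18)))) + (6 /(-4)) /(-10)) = 697048 /47385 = 14.71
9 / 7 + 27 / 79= 900 / 553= 1.63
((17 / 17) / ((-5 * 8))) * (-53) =53 / 40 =1.32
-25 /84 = -0.30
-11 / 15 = -0.73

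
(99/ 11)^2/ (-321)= -27/ 107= -0.25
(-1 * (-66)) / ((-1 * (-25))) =66 / 25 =2.64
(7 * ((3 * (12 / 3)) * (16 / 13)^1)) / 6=224 / 13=17.23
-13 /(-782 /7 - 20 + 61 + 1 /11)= 1001 /5438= 0.18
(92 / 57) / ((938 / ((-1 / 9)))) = -46 / 240597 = -0.00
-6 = -6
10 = 10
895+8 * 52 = 1311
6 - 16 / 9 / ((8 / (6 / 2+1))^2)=50 / 9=5.56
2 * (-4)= -8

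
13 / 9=1.44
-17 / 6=-2.83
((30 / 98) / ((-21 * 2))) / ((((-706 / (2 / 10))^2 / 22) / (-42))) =33 / 61058410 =0.00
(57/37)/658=57/24346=0.00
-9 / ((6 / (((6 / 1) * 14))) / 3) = -378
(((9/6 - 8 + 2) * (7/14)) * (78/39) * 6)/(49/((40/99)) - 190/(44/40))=11880/22639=0.52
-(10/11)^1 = -10/11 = -0.91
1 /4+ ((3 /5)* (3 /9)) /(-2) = 3 /20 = 0.15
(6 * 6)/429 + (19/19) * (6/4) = 453/286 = 1.58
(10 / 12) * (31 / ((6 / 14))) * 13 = 14105 / 18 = 783.61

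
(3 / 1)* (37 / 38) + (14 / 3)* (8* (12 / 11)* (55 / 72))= 11639 / 342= 34.03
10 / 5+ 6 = 8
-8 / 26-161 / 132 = -2621 / 1716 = -1.53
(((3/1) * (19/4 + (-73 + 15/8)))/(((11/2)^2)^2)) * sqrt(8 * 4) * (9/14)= -57348 * sqrt(2)/102487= -0.79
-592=-592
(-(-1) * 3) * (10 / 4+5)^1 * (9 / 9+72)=3285 / 2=1642.50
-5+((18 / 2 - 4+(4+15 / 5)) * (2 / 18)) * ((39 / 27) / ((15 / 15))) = -83 / 27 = -3.07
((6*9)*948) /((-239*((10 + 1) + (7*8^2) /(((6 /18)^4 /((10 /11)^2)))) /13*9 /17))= -152102808 /867601309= -0.18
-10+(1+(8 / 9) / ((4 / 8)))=-65 / 9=-7.22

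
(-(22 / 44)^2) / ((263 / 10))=-5 / 526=-0.01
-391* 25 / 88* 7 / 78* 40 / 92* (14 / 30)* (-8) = 16.18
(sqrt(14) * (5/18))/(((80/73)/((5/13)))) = 365 * sqrt(14)/3744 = 0.36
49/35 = 7/5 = 1.40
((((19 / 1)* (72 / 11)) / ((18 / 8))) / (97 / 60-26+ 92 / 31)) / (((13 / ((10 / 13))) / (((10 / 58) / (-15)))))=0.00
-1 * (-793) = 793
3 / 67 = 0.04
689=689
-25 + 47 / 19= -428 / 19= -22.53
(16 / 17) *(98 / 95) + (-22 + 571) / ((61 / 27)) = 243.97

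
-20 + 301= 281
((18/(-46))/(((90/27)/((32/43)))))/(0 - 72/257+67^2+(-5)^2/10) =-222048/11415468215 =-0.00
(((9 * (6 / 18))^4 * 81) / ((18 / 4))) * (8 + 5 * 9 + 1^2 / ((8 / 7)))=314199 / 4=78549.75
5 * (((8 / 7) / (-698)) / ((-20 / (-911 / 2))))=-911 / 4886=-0.19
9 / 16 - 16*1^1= -247 / 16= -15.44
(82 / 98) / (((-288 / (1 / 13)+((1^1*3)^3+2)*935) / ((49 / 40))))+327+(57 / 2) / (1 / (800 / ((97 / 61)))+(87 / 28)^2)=7122215581640363 / 21585645372520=329.95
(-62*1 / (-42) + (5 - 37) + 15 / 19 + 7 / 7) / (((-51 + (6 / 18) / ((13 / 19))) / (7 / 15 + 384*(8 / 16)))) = 86058583 / 786030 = 109.49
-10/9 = -1.11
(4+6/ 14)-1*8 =-25/ 7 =-3.57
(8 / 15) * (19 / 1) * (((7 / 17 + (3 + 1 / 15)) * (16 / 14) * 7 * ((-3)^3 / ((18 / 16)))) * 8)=-69029888 / 1275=-54141.09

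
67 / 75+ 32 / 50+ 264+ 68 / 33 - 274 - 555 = -92632 / 165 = -561.41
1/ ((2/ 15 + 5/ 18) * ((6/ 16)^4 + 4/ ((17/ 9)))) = 696320/ 611869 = 1.14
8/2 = 4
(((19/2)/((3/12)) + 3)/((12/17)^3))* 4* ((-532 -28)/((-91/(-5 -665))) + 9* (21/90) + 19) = -107415557281/56160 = -1912670.18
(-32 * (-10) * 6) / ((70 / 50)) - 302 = 7486 / 7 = 1069.43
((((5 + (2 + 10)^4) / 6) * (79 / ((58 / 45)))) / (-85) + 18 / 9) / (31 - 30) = -4911673 / 1972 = -2490.71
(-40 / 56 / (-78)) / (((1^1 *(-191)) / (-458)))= 1145 / 52143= 0.02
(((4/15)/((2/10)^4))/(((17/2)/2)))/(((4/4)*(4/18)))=3000/17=176.47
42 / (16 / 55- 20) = -1155 / 542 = -2.13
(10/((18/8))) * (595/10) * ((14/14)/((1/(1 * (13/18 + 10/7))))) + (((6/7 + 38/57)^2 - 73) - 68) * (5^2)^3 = -2166275.06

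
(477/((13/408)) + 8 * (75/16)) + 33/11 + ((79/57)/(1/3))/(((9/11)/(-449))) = 56594029/4446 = 12729.20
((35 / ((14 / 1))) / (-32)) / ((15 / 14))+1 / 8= 5 / 96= 0.05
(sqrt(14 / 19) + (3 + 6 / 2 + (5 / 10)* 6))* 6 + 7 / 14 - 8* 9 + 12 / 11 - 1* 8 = -537 / 22 + 6* sqrt(266) / 19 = -19.26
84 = 84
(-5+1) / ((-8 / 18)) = 9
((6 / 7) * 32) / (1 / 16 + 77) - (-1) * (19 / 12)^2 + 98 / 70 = 4.26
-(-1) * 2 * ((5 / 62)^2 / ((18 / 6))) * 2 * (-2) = -0.02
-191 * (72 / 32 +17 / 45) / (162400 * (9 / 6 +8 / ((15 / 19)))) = -90343 / 340065600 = -0.00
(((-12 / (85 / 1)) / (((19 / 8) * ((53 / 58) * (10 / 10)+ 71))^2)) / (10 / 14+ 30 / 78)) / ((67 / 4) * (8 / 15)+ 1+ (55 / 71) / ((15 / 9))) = -894231936 / 2111314815036175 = -0.00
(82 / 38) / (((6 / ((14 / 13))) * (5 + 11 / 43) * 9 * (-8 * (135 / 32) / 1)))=-24682 / 101735595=-0.00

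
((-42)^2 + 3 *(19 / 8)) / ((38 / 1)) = 14169 / 304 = 46.61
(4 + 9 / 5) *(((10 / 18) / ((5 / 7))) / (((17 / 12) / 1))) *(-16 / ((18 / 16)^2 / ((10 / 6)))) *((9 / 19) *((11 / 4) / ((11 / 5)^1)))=-1039360 / 26163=-39.73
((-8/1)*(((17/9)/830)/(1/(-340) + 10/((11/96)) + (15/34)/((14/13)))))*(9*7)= -311542/23815273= -0.01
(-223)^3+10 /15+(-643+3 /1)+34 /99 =-1097930393 /99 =-11090205.99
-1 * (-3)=3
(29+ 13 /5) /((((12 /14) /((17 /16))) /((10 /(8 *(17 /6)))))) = 17.28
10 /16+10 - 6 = 37 /8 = 4.62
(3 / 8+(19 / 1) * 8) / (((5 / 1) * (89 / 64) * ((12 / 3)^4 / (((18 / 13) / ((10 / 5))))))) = 10971 / 185120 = 0.06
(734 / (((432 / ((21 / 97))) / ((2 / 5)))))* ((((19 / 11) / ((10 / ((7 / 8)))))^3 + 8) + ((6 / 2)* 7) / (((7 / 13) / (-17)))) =-382234494371849 / 3966167040000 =-96.37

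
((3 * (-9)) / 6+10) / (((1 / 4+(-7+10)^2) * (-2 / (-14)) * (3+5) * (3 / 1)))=0.17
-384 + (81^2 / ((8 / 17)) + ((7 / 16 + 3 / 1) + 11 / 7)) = 1519071 / 112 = 13563.13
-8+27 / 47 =-349 / 47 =-7.43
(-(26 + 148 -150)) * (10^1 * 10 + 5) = -2520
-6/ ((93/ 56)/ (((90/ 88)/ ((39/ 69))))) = -28980/ 4433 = -6.54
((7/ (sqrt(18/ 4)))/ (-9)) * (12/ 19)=-28 * sqrt(2)/ 171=-0.23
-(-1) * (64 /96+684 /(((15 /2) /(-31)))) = -42398 /15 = -2826.53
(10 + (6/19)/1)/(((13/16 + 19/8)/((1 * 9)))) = 9408/323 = 29.13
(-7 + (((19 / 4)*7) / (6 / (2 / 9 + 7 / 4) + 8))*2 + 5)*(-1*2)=-901 / 112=-8.04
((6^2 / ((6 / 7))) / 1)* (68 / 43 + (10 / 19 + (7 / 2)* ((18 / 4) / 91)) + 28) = 1271.79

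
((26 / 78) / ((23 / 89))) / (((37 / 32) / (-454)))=-1292992 / 2553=-506.46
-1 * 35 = -35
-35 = -35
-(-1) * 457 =457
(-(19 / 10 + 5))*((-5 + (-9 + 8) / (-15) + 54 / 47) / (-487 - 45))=-15341 / 312550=-0.05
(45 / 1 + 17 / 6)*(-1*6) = -287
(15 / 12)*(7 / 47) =35 / 188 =0.19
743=743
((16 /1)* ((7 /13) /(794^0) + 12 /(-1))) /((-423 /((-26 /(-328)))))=596 /17343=0.03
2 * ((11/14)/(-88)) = -1/56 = -0.02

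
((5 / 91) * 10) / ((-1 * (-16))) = 25 / 728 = 0.03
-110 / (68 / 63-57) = 6930 / 3523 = 1.97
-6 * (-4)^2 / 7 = -96 / 7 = -13.71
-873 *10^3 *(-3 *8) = 20952000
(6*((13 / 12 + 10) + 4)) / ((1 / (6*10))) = 5430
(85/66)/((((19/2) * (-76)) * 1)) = -85/47652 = -0.00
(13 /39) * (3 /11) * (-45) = -45 /11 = -4.09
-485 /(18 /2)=-485 /9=-53.89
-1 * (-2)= 2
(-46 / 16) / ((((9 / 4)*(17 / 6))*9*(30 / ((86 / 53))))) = -989 / 364905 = -0.00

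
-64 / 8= -8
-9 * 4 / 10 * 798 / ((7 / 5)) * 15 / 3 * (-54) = 554040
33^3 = 35937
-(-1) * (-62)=-62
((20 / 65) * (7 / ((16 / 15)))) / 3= 35 / 52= 0.67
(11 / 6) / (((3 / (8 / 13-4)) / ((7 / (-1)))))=1694 / 117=14.48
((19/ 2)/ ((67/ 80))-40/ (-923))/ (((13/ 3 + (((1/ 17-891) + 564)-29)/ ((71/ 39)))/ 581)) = -34.60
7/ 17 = 0.41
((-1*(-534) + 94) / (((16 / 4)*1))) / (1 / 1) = 157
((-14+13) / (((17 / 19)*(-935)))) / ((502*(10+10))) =19 / 159585800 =0.00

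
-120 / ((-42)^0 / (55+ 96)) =-18120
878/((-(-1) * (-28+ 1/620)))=-544360/17359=-31.36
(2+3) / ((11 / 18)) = 90 / 11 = 8.18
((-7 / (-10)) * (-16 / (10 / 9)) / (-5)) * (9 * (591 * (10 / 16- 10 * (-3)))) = 16419753 / 50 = 328395.06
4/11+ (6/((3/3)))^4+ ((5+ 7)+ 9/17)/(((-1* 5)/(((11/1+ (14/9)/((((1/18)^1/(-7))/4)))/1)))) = 3023239/935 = 3233.41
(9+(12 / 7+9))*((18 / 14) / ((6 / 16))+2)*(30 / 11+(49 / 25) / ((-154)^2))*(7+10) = 735493287 / 148225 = 4962.01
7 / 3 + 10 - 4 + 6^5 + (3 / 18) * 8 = 23357 / 3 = 7785.67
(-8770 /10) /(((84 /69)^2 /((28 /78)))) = -463933 /2184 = -212.42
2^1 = 2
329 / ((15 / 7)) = 2303 / 15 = 153.53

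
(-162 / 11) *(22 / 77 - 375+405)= -34344 / 77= -446.03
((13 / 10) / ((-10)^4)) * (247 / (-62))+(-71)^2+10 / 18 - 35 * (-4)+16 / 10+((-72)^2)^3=7773725367543251101 / 55800000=139314074687.16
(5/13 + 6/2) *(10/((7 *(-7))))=-440/637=-0.69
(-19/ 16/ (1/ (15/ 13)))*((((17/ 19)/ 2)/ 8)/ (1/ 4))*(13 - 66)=13515/ 832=16.24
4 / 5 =0.80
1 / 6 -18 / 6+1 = -1.83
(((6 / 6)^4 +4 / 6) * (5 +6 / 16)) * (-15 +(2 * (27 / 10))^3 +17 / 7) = 5451583 / 4200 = 1298.00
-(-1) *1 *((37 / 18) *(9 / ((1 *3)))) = 37 / 6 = 6.17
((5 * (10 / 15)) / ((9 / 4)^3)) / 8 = 80 / 2187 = 0.04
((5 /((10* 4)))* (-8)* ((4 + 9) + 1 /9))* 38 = -4484 /9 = -498.22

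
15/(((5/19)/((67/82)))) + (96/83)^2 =27064803/564898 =47.91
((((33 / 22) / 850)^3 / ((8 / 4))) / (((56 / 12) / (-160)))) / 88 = -81 / 75660200000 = -0.00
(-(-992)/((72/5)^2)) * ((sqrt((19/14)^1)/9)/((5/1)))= 155 * sqrt(266)/20412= 0.12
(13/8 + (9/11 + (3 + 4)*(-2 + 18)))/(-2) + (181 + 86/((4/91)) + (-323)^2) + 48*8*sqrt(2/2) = 18795617/176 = 106793.28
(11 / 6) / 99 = 1 / 54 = 0.02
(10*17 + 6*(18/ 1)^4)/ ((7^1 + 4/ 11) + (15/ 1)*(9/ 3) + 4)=11177.88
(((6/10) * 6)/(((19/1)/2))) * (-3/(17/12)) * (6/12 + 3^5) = -315576/1615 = -195.40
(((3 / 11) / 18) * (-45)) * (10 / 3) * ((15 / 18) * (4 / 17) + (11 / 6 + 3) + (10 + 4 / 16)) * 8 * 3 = -833.42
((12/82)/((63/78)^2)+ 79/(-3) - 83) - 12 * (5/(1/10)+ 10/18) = -4313980/6027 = -715.78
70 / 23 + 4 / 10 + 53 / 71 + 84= 720071 / 8165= 88.19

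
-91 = -91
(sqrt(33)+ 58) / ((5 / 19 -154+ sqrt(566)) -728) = -(sqrt(33)+ 58) / (16753 / 19 -sqrt(566)) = -0.07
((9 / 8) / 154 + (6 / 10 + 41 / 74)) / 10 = 264697 / 2279200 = 0.12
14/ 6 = 7/ 3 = 2.33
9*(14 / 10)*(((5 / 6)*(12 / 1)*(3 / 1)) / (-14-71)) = -378 / 85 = -4.45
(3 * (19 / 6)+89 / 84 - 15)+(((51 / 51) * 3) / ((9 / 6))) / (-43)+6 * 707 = 15305897 / 3612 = 4237.51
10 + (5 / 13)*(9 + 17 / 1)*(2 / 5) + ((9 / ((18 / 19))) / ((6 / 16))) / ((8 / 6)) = 33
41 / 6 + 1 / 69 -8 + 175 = 7997 / 46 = 173.85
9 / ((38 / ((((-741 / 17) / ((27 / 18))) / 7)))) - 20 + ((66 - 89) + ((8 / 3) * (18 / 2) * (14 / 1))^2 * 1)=112852.02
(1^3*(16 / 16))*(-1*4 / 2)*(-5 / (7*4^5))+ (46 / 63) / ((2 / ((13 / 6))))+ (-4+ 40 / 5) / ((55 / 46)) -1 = 16700417 / 5322240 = 3.14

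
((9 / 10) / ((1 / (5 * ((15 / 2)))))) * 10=675 / 2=337.50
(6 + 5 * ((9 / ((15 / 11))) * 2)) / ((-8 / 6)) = -54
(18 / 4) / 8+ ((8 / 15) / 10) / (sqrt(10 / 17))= 2*sqrt(170) / 375+ 9 / 16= 0.63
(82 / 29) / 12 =41 / 174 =0.24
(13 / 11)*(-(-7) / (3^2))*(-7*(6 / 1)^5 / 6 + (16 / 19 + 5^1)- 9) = -5230316 / 627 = -8341.81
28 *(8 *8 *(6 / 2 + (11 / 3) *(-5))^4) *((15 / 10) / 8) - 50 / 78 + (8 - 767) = 6518909302 / 351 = 18572391.17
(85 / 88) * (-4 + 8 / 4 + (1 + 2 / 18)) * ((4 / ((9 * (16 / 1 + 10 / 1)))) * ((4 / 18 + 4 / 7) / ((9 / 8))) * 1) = -68000 / 6567561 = -0.01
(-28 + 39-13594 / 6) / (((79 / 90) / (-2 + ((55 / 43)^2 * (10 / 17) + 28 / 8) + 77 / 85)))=-21483972372 / 2483207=-8651.70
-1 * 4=-4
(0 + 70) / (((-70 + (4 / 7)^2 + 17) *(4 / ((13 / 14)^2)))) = -5915 / 20648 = -0.29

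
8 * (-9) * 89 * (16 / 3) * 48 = -1640448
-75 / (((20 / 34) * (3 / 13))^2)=-48841 / 12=-4070.08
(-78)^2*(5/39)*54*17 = 716040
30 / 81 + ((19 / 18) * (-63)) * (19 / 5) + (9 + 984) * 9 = 2344861 / 270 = 8684.67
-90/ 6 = -15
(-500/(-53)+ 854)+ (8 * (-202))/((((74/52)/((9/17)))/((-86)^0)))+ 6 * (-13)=6142380/33337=184.25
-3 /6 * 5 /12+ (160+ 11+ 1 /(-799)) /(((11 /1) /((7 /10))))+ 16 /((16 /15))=27077227 /1054680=25.67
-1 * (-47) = 47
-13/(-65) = 1/5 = 0.20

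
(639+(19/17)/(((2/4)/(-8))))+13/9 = 95252/153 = 622.56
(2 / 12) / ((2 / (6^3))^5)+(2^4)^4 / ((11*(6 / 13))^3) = 88005423157760 / 35937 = 2448880628.82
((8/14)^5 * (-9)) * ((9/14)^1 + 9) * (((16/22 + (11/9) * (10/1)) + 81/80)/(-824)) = 1706076/19042331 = 0.09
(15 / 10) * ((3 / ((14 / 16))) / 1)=5.14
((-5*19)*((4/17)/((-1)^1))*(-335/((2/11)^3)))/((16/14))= -296513525/272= -1090123.25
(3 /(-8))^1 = -3 /8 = -0.38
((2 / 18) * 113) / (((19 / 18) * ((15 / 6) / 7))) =3164 / 95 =33.31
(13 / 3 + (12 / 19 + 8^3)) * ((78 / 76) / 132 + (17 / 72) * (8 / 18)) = 449813755 / 7719624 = 58.27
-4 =-4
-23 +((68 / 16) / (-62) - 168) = -47385 / 248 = -191.07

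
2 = 2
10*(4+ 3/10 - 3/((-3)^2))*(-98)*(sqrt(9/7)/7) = -238*sqrt(7) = -629.69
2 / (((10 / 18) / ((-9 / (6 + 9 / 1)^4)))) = -2 / 3125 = -0.00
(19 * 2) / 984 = 19 / 492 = 0.04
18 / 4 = 4.50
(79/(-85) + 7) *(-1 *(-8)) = 48.56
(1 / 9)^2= 1 / 81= 0.01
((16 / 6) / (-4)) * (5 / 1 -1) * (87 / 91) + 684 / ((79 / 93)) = 5770364 / 7189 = 802.67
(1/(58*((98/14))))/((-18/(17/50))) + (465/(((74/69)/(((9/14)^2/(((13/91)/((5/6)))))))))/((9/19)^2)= 4658.42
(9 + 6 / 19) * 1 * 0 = 0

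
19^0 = 1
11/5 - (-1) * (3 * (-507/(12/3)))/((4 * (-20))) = 445/64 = 6.95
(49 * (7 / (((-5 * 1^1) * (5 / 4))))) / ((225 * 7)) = -196 / 5625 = -0.03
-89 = -89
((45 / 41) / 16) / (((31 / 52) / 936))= 136890 / 1271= 107.70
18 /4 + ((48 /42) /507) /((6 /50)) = 96223 /21294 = 4.52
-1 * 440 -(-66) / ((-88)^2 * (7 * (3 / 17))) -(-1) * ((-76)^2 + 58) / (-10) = -12608203 / 12320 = -1023.39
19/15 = 1.27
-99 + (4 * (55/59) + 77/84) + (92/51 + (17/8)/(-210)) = -155968511/1685040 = -92.56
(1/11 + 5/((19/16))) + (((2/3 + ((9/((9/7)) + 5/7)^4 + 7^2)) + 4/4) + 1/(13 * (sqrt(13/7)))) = sqrt(91)/169 + 5414166577/1505427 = 3596.49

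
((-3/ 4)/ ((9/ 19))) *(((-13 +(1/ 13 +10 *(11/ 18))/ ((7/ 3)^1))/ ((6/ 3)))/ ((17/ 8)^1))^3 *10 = 68537607500000/ 299885840163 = 228.55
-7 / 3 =-2.33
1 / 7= 0.14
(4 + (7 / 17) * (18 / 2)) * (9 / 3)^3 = 3537 / 17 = 208.06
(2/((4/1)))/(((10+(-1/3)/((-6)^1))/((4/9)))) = 4/181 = 0.02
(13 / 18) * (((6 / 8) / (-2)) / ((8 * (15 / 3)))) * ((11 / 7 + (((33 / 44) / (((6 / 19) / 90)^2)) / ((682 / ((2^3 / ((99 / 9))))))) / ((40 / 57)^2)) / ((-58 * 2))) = 583223485 / 74853875712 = 0.01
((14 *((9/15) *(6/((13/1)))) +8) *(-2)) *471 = -727224/65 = -11188.06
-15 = -15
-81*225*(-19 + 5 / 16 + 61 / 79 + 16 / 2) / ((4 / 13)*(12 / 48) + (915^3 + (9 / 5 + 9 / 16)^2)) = 1187752410000 / 5035164956391067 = 0.00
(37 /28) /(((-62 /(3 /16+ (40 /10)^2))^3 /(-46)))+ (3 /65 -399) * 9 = -455525466338633 /126904893440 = -3589.50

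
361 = 361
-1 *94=-94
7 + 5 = 12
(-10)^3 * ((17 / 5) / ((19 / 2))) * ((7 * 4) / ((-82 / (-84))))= -7996800 / 779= -10265.47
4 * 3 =12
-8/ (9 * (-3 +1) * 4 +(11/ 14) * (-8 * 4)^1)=7/ 85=0.08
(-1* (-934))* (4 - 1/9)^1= 32690/9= 3632.22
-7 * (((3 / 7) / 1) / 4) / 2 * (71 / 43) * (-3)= 639 / 344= 1.86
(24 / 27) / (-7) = -8 / 63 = -0.13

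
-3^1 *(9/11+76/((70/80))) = -20253/77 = -263.03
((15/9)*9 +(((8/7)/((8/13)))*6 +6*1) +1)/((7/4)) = 928/49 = 18.94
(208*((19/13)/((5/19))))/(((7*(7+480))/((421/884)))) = 607924/3766945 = 0.16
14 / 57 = 0.25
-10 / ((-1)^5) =10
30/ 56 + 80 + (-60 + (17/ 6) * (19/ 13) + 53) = 84823/ 1092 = 77.68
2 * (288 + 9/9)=578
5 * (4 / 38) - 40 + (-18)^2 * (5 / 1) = 30030 / 19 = 1580.53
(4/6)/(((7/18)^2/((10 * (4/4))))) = 2160/49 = 44.08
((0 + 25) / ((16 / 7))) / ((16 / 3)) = 525 / 256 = 2.05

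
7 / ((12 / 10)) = 35 / 6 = 5.83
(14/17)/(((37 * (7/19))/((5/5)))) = 38/629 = 0.06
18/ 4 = 9/ 2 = 4.50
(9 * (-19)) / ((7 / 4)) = -684 / 7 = -97.71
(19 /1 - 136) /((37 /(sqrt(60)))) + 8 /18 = 4 /9 - 234 *sqrt(15) /37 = -24.05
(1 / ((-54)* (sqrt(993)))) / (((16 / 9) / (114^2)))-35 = -39.30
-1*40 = -40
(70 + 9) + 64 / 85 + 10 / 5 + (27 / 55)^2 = 4216538 / 51425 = 81.99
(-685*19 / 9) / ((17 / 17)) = -13015 / 9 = -1446.11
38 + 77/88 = 311/8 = 38.88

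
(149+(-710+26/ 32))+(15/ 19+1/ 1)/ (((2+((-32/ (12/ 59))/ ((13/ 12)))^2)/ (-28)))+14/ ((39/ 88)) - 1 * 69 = -4209618930845/ 7044206832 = -597.60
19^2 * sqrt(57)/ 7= 361 * sqrt(57)/ 7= 389.36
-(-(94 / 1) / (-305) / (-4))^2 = -2209 / 372100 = -0.01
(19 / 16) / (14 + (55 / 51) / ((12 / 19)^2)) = 8721 / 122671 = 0.07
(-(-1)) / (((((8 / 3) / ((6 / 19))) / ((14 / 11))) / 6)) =189 / 209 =0.90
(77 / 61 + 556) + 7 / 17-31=526.67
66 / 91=0.73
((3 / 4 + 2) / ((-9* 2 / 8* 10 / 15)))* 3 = -11 / 2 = -5.50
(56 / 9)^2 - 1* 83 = -3587 / 81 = -44.28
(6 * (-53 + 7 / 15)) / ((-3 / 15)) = 1576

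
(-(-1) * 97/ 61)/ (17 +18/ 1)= 97/ 2135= 0.05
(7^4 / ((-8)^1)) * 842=-1010821 / 4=-252705.25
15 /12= 5 /4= 1.25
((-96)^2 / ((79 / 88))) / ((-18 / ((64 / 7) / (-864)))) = 90112 / 14931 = 6.04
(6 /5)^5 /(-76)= -1944 /59375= -0.03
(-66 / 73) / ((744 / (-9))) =99 / 9052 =0.01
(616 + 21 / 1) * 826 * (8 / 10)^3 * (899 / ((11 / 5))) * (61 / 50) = 923334333376 / 6875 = 134303175.76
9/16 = 0.56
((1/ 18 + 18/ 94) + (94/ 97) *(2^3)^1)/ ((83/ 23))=15098695/ 6811146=2.22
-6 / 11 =-0.55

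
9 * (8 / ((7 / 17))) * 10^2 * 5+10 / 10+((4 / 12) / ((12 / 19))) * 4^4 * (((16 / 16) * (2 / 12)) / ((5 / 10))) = 16532701 / 189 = 87474.61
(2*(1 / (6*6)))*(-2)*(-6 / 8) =1 / 12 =0.08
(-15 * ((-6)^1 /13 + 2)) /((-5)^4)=-12 /325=-0.04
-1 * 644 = -644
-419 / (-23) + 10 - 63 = -800 / 23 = -34.78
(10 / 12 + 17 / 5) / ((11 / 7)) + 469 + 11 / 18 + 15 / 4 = 942589 / 1980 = 476.06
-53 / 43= -1.23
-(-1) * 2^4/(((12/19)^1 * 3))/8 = 19/18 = 1.06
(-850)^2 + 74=722574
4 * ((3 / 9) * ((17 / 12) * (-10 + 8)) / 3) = -34 / 27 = -1.26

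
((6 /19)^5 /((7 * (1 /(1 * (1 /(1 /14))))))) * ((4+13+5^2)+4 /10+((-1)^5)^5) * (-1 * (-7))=22534848 /12380495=1.82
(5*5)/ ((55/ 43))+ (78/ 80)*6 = 25.40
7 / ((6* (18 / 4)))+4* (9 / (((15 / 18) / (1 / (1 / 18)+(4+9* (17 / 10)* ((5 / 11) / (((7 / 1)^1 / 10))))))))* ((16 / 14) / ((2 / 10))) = 114730877 / 14553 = 7883.66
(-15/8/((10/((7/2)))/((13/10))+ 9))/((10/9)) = -2457/16304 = -0.15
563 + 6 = 569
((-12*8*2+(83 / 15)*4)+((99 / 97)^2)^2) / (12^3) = -224131713973 / 2294678963520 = -0.10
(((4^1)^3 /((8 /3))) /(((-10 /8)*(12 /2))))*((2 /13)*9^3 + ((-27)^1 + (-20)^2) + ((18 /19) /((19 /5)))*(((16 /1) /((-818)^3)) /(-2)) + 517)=-5148430547592032 /1605426703985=-3206.89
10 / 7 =1.43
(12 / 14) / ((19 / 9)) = 54 / 133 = 0.41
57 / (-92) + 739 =67931 / 92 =738.38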